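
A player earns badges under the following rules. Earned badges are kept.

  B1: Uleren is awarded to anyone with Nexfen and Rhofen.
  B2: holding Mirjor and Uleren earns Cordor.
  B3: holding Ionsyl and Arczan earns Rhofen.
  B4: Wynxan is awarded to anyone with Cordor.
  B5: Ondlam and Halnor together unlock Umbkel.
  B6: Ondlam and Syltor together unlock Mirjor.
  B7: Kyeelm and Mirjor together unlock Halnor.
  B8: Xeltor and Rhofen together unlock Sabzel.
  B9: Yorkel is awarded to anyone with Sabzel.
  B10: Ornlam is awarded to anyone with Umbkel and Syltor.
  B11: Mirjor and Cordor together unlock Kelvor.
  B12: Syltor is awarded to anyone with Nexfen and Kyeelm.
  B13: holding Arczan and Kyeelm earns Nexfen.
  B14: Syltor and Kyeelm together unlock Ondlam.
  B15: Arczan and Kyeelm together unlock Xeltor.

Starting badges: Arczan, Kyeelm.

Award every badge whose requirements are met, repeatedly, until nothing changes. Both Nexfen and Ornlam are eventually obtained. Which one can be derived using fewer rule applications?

Nexfen

Nexfen: With Arczan and Kyeelm, Nexfen is earned (B13). [1 rule application]
Ornlam: With Arczan and Kyeelm, Nexfen is earned (B13). With Nexfen and Kyeelm, Syltor is earned (B12). With Syltor and Kyeelm, Ondlam is earned (B14). With Ondlam and Syltor, Mirjor is earned (B6). With Kyeelm and Mirjor, Halnor is earned (B7). With Ondlam and Halnor, Umbkel is earned (B5). With Umbkel and Syltor, Ornlam is earned (B10). [7 rule applications]
Nexfen needs fewer.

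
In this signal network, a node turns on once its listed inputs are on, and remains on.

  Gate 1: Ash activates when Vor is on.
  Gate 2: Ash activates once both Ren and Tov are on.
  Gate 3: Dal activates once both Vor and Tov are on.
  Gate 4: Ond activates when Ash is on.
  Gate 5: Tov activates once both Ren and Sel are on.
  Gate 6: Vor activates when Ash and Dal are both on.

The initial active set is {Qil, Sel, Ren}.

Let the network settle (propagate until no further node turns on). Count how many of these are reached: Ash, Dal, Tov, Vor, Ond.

3

Gate 5: Ren and Sel on → Tov on.
Ren and Tov are on, so Ash activates (Gate 2).
Gate 4: Ash on → Ond on.
Ash: reached.
Dal would need Vor and Tov (Gate 3), but Vor never turns on.
Tov: reached.
Vor would need Ash and Dal (Gate 6), but Dal never turns on.
Ond: reached.
Reached: Ash, Tov, and Ond — 3 of the 5.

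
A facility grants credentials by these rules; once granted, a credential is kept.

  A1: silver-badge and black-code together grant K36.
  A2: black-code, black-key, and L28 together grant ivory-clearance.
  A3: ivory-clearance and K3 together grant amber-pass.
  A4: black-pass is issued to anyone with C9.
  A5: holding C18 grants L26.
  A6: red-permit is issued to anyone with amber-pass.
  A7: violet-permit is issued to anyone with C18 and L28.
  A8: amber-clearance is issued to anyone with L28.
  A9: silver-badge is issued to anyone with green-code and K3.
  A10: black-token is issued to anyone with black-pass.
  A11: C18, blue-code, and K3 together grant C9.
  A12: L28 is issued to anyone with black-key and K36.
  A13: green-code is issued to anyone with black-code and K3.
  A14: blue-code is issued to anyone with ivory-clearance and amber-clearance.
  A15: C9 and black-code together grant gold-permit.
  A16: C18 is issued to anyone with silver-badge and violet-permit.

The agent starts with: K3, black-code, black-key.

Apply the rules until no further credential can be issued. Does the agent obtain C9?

C9 would need C18, blue-code, and K3 (A11), but C18 is never granted.

No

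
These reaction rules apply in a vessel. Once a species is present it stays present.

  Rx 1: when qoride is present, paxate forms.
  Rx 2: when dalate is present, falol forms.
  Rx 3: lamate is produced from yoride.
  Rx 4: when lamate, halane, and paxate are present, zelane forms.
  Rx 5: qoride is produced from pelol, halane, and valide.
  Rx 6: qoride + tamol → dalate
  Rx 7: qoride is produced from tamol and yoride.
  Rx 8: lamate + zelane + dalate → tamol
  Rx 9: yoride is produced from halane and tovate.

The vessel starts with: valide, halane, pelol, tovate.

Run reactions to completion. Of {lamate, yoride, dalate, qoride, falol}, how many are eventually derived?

pelol, halane, and valide present → qoride forms (Rx 5).
halane and tovate present → yoride forms (Rx 9).
yoride present → lamate forms (Rx 3).
lamate: reached.
yoride: reached.
dalate would need qoride and tamol (Rx 6), but tamol never forms.
qoride: reached.
falol would need dalate (Rx 2), but dalate never forms.
Reached: lamate, yoride, and qoride — 3 of the 5.

3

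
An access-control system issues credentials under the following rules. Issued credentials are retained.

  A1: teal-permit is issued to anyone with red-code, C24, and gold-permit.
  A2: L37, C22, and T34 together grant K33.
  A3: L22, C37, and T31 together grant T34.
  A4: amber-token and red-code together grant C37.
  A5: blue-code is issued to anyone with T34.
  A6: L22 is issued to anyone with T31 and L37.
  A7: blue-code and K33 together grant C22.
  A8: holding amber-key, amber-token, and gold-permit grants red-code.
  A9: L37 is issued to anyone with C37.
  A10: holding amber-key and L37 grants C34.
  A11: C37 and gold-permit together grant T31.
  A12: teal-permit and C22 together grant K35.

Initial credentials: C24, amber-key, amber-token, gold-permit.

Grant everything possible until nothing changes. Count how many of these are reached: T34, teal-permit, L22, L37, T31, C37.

6

Holding amber-key, amber-token, and gold-permit grants red-code (A8).
Holding red-code, C24, and gold-permit grants teal-permit (A1).
Holding amber-token and red-code grants C37 (A4).
Holding C37 grants L37 (A9).
Holding C37 and gold-permit grants T31 (A11).
Holding T31 and L37 grants L22 (A6).
Holding L22, C37, and T31 grants T34 (A3).
T34: reached.
teal-permit: reached.
L22: reached.
L37: reached.
T31: reached.
C37: reached.
All 6 are reached.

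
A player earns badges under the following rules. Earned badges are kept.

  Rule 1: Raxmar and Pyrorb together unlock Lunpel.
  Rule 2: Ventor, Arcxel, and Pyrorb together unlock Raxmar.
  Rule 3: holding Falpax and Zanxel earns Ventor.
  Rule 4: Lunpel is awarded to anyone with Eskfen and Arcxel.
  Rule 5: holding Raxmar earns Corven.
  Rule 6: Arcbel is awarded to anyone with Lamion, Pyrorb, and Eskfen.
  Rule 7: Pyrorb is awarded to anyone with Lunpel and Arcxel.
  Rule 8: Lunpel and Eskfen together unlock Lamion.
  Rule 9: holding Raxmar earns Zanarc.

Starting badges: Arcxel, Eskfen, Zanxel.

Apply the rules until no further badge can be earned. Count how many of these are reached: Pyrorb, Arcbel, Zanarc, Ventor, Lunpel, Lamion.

With Eskfen and Arcxel, Lunpel is earned (Rule 4).
With Lunpel and Arcxel, Pyrorb is earned (Rule 7).
With Lunpel and Eskfen, Lamion is earned (Rule 8).
With Lamion, Pyrorb, and Eskfen, Arcbel is earned (Rule 6).
Pyrorb: reached.
Arcbel: reached.
Zanarc would need Raxmar (Rule 9), but Raxmar is never earned.
Ventor would need Falpax and Zanxel (Rule 3), but Falpax is never earned.
Lunpel: reached.
Lamion: reached.
Reached: Pyrorb, Arcbel, Lunpel, and Lamion — 4 of the 6.

4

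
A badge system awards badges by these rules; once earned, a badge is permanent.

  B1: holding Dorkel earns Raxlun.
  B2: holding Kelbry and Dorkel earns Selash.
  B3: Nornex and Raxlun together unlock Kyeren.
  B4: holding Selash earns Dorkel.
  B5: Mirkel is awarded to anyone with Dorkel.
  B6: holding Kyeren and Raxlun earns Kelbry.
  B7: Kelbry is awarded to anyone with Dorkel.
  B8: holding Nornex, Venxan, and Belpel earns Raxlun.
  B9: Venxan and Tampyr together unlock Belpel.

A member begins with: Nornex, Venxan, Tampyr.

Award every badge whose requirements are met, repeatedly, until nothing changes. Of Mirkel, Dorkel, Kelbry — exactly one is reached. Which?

With Venxan and Tampyr, Belpel is earned (B9).
With Nornex, Venxan, and Belpel, Raxlun is earned (B8).
With Nornex and Raxlun, Kyeren is earned (B3).
With Kyeren and Raxlun, Kelbry is earned (B6).
Dorkel would need Selash (B4), but Selash is never earned. Mirkel would need Dorkel (B5), but Dorkel is never earned.

Kelbry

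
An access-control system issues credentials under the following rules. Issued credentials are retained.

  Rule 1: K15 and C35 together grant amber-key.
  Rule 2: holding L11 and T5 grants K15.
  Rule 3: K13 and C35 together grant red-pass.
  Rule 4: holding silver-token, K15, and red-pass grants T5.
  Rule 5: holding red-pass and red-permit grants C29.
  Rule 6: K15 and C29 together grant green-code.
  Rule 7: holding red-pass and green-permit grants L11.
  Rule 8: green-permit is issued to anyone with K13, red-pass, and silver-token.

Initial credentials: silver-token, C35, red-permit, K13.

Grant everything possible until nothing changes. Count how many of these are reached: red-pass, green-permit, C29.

Holding K13 and C35 grants red-pass (Rule 3).
Holding K13, red-pass, and silver-token grants green-permit (Rule 8).
Holding red-pass and red-permit grants C29 (Rule 5).
red-pass: reached.
green-permit: reached.
C29: reached.
All 3 are reached.

3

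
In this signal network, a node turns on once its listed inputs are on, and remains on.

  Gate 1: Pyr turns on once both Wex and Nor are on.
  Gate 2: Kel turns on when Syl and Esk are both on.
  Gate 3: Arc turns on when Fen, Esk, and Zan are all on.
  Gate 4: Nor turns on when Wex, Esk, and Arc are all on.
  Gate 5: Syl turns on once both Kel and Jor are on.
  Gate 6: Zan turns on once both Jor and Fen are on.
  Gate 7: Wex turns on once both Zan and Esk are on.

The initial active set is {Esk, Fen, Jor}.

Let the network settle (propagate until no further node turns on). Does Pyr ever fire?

Yes

Jor and Fen are on, so Zan turns on (Gate 6).
Fen, Esk, and Zan are on, so Arc turns on (Gate 3).
Gate 7: Zan and Esk on → Wex on.
Wex, Esk, and Arc are on, so Nor turns on (Gate 4).
Wex and Nor are on, so Pyr turns on (Gate 1).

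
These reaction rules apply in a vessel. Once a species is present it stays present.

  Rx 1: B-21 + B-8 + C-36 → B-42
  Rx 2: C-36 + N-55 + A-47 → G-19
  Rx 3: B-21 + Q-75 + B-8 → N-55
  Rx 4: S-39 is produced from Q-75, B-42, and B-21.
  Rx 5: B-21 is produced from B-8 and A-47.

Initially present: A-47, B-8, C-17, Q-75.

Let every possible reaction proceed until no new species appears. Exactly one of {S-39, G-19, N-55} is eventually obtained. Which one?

B-8 and A-47 present → B-21 forms (Rx 5).
B-21, Q-75, and B-8 present → N-55 forms (Rx 3).
S-39 would need Q-75, B-42, and B-21 (Rx 4), but B-42 never forms. G-19 would need C-36, N-55, and A-47 (Rx 2), but C-36 never forms.

N-55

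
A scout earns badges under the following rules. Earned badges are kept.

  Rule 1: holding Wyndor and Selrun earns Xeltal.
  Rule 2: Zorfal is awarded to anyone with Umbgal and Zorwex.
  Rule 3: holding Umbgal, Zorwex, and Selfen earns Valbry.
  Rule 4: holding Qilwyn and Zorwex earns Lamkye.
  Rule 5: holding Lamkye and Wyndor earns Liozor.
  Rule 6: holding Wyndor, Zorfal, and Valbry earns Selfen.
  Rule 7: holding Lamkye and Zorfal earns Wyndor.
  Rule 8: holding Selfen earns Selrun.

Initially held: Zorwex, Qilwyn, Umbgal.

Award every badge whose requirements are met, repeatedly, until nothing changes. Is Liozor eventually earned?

With Qilwyn and Zorwex, Lamkye is earned (Rule 4).
With Umbgal and Zorwex, Zorfal is earned (Rule 2).
With Lamkye and Zorfal, Wyndor is earned (Rule 7).
With Lamkye and Wyndor, Liozor is earned (Rule 5).

Yes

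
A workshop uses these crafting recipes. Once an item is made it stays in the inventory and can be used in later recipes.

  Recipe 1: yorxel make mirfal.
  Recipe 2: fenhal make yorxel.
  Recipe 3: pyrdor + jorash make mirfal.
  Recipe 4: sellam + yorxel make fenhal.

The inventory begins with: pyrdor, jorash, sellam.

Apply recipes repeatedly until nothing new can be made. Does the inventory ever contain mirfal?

Yes

pyrdor + jorash → mirfal (Recipe 3).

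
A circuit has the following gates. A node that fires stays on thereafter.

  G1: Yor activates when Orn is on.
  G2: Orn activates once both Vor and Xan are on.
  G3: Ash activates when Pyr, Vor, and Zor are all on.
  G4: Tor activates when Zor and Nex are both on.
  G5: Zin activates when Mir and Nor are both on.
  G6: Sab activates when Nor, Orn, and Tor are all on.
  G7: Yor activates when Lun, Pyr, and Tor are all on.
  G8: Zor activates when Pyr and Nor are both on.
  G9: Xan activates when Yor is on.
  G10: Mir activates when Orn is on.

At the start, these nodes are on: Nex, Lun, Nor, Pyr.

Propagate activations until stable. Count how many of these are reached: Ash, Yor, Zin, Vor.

1

Pyr and Nor are on, so Zor activates (G8).
G4: Zor and Nex on → Tor on.
G7: Lun, Pyr, and Tor on → Yor on.
Ash would need Pyr, Vor, and Zor (G3), but Vor never turns on.
Yor: reached.
Zin would need Mir and Nor (G5), but Mir never turns on.
No rule produces Vor, and it is not given.
Reached: Yor — 1 of the 4.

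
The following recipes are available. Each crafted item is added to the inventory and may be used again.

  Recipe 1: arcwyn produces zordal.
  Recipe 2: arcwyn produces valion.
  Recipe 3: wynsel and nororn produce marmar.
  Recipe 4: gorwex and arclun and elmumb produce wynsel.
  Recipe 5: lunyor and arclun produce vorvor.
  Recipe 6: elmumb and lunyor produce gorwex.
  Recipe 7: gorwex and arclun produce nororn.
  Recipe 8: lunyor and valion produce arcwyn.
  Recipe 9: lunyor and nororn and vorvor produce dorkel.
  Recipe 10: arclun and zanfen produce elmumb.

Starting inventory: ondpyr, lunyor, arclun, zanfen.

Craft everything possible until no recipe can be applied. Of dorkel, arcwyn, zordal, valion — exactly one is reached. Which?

Using Recipe 10, arclun and zanfen make elmumb.
lunyor and arclun → vorvor (Recipe 5).
Using Recipe 6, elmumb and lunyor make gorwex.
gorwex and arclun → nororn (Recipe 7).
Using Recipe 9, lunyor, nororn, and vorvor make dorkel.
zordal would need arcwyn (Recipe 1), but arcwyn is never obtained. arcwyn would need lunyor and valion (Recipe 8), but valion is never obtained. valion would need arcwyn (Recipe 2), but arcwyn is never obtained.

dorkel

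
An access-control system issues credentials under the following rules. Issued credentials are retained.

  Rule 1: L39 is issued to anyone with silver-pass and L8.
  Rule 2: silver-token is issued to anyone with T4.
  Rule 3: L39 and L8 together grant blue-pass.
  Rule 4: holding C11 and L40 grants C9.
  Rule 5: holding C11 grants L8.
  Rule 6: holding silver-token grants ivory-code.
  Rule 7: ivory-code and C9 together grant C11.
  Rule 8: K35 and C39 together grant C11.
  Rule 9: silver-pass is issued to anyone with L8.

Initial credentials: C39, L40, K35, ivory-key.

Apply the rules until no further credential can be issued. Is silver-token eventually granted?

No

silver-token would need T4 (Rule 2), but T4 is never granted.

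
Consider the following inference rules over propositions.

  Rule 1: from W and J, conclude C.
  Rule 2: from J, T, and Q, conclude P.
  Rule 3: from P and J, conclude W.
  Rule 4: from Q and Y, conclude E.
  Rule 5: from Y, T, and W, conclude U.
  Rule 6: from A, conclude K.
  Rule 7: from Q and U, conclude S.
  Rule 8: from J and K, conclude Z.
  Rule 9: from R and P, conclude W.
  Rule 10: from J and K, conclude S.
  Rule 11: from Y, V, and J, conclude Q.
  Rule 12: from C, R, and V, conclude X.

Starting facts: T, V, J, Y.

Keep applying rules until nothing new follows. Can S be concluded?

Y, V, and J hold, so Q follows (Rule 11).
J, T, and Q hold, so P follows (Rule 2).
From P and J, Rule 3 gives W.
Y, T, and W hold, so U follows (Rule 5).
From Q and U, Rule 7 gives S.

Yes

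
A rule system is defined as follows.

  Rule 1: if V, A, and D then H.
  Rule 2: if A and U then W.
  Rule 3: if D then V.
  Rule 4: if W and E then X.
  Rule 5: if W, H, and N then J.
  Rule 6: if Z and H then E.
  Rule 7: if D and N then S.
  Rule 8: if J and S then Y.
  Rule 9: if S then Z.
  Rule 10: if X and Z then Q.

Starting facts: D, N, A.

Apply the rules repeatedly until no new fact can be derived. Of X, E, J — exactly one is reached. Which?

From D and N, Rule 7 gives S.
From D, Rule 3 gives V.
From S, Rule 9 gives Z.
V, A, and D hold, so H follows (Rule 1).
From Z and H, Rule 6 gives E.
X would need W and E (Rule 4), but W is never established. J would need W, H, and N (Rule 5), but W is never established.

E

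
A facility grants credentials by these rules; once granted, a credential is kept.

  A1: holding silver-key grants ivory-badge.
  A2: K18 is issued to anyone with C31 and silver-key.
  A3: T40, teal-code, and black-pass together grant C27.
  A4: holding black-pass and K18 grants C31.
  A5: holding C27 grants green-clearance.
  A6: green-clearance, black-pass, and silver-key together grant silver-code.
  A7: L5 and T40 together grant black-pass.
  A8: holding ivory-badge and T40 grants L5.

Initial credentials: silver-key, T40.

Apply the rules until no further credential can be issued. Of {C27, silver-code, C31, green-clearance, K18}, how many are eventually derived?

0

C27 would need T40, teal-code, and black-pass (A3), but teal-code is never granted.
silver-code would need green-clearance, black-pass, and silver-key (A6), but green-clearance is never granted.
C31 would need black-pass and K18 (A4), but K18 is never granted.
green-clearance would need C27 (A5), but C27 is never granted.
K18 would need C31 and silver-key (A2), but C31 is never granted.
None of the 5 are reached.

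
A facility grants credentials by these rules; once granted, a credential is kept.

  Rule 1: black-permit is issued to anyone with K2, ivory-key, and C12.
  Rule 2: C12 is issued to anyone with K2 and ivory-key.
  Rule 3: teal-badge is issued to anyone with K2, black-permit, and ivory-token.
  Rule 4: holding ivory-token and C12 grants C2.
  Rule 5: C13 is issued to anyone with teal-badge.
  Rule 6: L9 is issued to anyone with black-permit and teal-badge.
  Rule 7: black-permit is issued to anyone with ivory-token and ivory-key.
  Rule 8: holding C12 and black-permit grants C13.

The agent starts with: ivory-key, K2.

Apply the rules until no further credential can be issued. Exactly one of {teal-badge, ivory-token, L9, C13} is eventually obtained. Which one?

Holding K2 and ivory-key grants C12 (Rule 2).
Holding K2, ivory-key, and C12 grants black-permit (Rule 1).
Holding C12 and black-permit grants C13 (Rule 8).
No rule produces ivory-token, and it is not given. L9 would need black-permit and teal-badge (Rule 6), but teal-badge is never granted. teal-badge would need K2, black-permit, and ivory-token (Rule 3), but ivory-token is never granted.

C13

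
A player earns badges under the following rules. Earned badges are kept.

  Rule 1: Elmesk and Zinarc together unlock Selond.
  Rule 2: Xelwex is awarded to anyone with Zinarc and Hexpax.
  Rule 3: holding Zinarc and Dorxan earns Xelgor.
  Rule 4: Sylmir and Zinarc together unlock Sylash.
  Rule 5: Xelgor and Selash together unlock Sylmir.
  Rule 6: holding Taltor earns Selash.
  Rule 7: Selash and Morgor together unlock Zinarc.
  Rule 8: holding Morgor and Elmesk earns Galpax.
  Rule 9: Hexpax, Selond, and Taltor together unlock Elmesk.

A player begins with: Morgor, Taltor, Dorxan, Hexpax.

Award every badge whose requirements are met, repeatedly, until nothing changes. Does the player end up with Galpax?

Galpax would need Morgor and Elmesk (Rule 8), but Elmesk is never earned.

No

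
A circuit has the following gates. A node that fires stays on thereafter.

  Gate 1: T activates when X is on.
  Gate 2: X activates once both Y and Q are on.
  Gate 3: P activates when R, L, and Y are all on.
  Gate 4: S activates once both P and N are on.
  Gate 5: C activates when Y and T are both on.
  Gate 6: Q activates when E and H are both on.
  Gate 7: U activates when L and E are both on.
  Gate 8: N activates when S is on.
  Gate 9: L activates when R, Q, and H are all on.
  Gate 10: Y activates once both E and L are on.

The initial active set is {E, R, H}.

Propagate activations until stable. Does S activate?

No

S would need P and N (Gate 4), but N never turns on.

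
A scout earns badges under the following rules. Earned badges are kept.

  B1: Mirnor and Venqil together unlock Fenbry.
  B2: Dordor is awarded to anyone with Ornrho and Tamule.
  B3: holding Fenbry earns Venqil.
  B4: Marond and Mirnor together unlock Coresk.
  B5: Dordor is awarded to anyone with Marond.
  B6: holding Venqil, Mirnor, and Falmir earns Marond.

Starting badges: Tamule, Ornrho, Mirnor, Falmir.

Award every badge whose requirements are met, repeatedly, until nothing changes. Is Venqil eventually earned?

Venqil would need Fenbry (B3), but Fenbry is never earned.

No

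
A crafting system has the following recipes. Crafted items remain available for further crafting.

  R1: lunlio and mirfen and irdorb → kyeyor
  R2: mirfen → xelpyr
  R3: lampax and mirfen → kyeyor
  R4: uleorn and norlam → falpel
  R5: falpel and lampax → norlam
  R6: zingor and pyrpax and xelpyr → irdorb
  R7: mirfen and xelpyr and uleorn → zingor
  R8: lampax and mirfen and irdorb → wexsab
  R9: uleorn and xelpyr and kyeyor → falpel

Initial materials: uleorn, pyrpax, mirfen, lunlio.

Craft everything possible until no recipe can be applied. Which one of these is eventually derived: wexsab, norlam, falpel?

mirfen → xelpyr (R2).
mirfen and xelpyr and uleorn → zingor (R7).
Using R6, zingor, pyrpax, and xelpyr make irdorb.
Using R1, lunlio, mirfen, and irdorb make kyeyor.
Using R9, uleorn, xelpyr, and kyeyor make falpel.
wexsab would need lampax, mirfen, and irdorb (R8), but lampax is never obtained. norlam would need falpel and lampax (R5), but lampax is never obtained.

falpel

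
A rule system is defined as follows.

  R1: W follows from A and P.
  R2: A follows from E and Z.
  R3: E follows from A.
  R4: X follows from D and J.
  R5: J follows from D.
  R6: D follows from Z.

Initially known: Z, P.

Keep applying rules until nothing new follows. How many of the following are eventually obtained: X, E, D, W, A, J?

3

From Z, R6 gives D.
D holds, so J follows (R5).
D and J hold, so X follows (R4).
X: reached.
E would need A (R3), but A is never established.
D: reached.
W would need A and P (R1), but A is never established.
A would need E and Z (R2), but E is never established.
J: reached.
Reached: X, D, and J — 3 of the 6.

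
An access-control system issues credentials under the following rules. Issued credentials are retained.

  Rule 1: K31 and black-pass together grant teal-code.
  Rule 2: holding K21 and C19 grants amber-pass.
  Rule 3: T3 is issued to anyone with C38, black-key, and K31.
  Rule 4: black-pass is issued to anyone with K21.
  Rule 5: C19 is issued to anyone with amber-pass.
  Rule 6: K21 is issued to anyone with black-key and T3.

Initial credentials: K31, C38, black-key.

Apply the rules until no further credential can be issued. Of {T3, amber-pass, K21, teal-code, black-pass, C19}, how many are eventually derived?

4

Holding C38, black-key, and K31 grants T3 (Rule 3).
Holding black-key and T3 grants K21 (Rule 6).
Holding K21 grants black-pass (Rule 4).
Holding K31 and black-pass grants teal-code (Rule 1).
T3: reached.
amber-pass would need K21 and C19 (Rule 2), but C19 is never granted.
K21: reached.
teal-code: reached.
black-pass: reached.
C19 would need amber-pass (Rule 5), but amber-pass is never granted.
Reached: T3, K21, teal-code, and black-pass — 4 of the 6.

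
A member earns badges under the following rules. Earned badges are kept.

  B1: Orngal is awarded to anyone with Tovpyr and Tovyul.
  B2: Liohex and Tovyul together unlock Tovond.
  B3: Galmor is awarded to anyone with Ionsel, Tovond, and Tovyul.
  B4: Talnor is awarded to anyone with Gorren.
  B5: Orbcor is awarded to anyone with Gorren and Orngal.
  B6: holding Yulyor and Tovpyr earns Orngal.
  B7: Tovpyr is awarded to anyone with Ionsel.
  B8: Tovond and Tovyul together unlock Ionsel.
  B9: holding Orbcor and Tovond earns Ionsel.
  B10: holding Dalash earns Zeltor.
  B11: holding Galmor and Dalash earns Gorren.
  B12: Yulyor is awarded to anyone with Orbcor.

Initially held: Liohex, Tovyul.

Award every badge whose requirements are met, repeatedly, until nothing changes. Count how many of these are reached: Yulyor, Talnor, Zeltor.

Yulyor would need Orbcor (B12), but Orbcor is never earned.
Talnor would need Gorren (B4), but Gorren is never earned.
Zeltor would need Dalash (B10), but Dalash is never earned.
None of the 3 are reached.

0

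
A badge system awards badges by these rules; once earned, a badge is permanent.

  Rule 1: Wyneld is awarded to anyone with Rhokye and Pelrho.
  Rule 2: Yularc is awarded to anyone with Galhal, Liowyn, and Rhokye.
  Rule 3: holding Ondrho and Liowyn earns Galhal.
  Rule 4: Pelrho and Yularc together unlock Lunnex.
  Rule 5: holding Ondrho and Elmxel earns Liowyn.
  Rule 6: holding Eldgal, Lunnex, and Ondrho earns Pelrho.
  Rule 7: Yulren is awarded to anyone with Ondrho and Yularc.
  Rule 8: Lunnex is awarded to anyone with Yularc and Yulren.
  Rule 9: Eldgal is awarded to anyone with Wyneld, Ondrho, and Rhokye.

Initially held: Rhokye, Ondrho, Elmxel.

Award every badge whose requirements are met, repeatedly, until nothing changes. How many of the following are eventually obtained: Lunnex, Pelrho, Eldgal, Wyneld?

With Ondrho and Elmxel, Liowyn is earned (Rule 5).
With Ondrho and Liowyn, Galhal is earned (Rule 3).
With Galhal, Liowyn, and Rhokye, Yularc is earned (Rule 2).
With Ondrho and Yularc, Yulren is earned (Rule 7).
With Yularc and Yulren, Lunnex is earned (Rule 8).
Lunnex: reached.
Pelrho would need Eldgal, Lunnex, and Ondrho (Rule 6), but Eldgal is never earned.
Eldgal would need Wyneld, Ondrho, and Rhokye (Rule 9), but Wyneld is never earned.
Wyneld would need Rhokye and Pelrho (Rule 1), but Pelrho is never earned.
Reached: Lunnex — 1 of the 4.

1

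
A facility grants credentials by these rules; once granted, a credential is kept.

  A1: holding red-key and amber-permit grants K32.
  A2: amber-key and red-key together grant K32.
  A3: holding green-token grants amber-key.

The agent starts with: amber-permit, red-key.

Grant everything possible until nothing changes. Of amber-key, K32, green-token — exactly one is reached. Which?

K32

Holding red-key and amber-permit grants K32 (A1).
No rule produces green-token, and it is not given. amber-key would need green-token (A3), but green-token is never granted.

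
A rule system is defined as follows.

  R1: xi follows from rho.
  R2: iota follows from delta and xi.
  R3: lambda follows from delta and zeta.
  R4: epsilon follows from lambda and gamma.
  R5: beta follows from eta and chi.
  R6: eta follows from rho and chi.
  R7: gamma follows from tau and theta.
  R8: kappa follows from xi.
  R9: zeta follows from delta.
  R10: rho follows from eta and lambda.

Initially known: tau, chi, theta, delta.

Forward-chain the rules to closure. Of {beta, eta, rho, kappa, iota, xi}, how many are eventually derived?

beta would need eta and chi (R5), but eta is never established.
eta would need rho and chi (R6), but rho is never established.
rho would need eta and lambda (R10), but eta is never established.
kappa would need xi (R8), but xi is never established.
iota would need delta and xi (R2), but xi is never established.
xi would need rho (R1), but rho is never established.
None of the 6 are reached.

0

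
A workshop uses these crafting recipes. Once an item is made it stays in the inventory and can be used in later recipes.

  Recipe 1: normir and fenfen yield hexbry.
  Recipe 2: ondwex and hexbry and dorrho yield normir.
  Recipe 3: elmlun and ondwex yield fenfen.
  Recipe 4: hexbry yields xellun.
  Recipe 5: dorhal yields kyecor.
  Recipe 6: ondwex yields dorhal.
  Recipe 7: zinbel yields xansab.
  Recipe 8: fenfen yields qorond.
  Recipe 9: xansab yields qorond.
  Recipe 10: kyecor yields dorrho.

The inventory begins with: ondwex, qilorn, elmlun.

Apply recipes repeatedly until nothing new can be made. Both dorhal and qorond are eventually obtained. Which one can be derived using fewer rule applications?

dorhal: ondwex → dorhal (Recipe 6). [1 rule application]
qorond: Using Recipe 3, elmlun and ondwex make fenfen. fenfen → qorond (Recipe 8). [2 rule applications]
dorhal needs fewer.

dorhal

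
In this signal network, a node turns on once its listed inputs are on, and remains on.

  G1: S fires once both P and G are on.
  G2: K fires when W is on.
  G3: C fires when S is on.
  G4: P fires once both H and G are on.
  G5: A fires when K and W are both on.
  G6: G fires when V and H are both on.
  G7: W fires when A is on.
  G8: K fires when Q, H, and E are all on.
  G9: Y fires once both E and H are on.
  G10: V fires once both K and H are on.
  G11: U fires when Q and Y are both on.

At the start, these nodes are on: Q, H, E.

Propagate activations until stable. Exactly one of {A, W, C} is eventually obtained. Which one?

C

Q, H, and E are on, so K fires (G8).
G10: K and H on → V on.
V and H are on, so G fires (G6).
H and G are on, so P fires (G4).
G1: P and G on → S on.
G3: S on → C on.
W would need A (G7), but A never turns on. A would need K and W (G5), but W never turns on.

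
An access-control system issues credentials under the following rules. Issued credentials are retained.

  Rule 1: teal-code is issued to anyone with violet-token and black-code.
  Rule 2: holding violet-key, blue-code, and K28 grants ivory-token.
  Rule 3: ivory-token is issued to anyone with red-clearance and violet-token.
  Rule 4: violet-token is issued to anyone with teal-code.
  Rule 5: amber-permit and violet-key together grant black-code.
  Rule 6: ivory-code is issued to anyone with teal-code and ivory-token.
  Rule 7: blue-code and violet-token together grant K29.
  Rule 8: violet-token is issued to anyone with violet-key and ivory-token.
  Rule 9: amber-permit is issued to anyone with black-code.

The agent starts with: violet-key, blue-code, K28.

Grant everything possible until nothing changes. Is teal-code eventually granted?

teal-code would need violet-token and black-code (Rule 1), but black-code is never granted.

No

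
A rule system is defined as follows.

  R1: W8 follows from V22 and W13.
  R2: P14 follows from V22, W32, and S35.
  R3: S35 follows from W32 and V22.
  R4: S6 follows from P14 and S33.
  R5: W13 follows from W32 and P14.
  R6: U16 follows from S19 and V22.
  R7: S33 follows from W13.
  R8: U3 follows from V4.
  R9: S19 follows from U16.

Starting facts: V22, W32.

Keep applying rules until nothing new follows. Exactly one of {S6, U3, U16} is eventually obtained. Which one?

W32 and V22 hold, so S35 follows (R3).
From V22, W32, and S35, R2 gives P14.
From W32 and P14, R5 gives W13.
W13 holds, so S33 follows (R7).
P14 and S33 hold, so S6 follows (R4).
U16 would need S19 and V22 (R6), but S19 is never established. U3 would need V4 (R8), but V4 is never established.

S6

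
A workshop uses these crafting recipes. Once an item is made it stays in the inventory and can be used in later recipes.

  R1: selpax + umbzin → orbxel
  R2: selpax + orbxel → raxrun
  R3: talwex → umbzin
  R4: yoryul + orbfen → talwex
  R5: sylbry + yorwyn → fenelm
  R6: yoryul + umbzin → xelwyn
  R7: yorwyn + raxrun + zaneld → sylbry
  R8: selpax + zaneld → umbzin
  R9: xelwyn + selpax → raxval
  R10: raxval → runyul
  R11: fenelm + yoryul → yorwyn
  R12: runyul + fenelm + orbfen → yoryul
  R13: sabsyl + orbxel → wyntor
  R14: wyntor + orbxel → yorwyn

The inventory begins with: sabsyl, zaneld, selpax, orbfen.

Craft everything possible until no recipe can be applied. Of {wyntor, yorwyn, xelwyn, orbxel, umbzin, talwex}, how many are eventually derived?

Using R8, selpax and zaneld make umbzin.
Using R1, selpax and umbzin make orbxel.
sabsyl + orbxel → wyntor (R13).
Using R14, wyntor and orbxel make yorwyn.
wyntor: reached.
yorwyn: reached.
xelwyn would need yoryul and umbzin (R6), but yoryul is never obtained.
orbxel: reached.
umbzin: reached.
talwex would need yoryul and orbfen (R4), but yoryul is never obtained.
Reached: wyntor, yorwyn, orbxel, and umbzin — 4 of the 6.

4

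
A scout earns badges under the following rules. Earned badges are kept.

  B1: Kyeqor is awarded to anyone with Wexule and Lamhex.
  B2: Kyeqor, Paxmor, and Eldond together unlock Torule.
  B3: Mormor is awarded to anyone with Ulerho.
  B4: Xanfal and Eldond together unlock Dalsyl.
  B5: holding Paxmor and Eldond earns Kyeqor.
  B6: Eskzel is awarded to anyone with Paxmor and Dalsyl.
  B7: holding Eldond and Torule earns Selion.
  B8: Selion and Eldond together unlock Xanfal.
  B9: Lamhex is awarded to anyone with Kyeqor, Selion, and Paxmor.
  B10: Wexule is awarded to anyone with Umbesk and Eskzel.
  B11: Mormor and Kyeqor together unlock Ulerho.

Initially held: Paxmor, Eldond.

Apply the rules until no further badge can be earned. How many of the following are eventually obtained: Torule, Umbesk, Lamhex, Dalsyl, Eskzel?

4

With Paxmor and Eldond, Kyeqor is earned (B5).
With Kyeqor, Paxmor, and Eldond, Torule is earned (B2).
With Eldond and Torule, Selion is earned (B7).
With Selion and Eldond, Xanfal is earned (B8).
With Kyeqor, Selion, and Paxmor, Lamhex is earned (B9).
With Xanfal and Eldond, Dalsyl is earned (B4).
With Paxmor and Dalsyl, Eskzel is earned (B6).
Torule: reached.
No rule produces Umbesk, and it is not given.
Lamhex: reached.
Dalsyl: reached.
Eskzel: reached.
Reached: Torule, Lamhex, Dalsyl, and Eskzel — 4 of the 5.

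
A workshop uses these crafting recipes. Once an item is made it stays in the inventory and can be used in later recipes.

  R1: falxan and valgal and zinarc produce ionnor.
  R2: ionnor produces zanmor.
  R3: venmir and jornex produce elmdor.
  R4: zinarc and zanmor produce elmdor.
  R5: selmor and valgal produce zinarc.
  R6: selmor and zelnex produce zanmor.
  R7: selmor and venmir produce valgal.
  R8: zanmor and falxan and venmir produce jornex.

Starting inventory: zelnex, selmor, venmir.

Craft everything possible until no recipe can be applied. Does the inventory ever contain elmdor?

Yes

selmor and zelnex → zanmor (R6).
Using R7, selmor and venmir make valgal.
Using R5, selmor and valgal make zinarc.
Using R4, zinarc and zanmor make elmdor.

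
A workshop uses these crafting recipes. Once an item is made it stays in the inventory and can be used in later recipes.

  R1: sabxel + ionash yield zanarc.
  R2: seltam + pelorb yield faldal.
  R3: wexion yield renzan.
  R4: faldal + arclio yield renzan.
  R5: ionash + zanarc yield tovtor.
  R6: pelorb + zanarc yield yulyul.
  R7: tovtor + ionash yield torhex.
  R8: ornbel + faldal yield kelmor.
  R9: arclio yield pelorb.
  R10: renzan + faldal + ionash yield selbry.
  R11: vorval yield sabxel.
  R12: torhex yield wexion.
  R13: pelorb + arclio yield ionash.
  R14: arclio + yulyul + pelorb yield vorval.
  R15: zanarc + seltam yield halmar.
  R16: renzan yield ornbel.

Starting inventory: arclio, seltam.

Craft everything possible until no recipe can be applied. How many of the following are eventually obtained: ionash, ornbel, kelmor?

arclio → pelorb (R9).
Using R2, seltam and pelorb make faldal.
pelorb + arclio → ionash (R13).
faldal + arclio → renzan (R4).
Using R16, renzan makes ornbel.
Using R8, ornbel and faldal make kelmor.
ionash: reached.
ornbel: reached.
kelmor: reached.
All 3 are reached.

3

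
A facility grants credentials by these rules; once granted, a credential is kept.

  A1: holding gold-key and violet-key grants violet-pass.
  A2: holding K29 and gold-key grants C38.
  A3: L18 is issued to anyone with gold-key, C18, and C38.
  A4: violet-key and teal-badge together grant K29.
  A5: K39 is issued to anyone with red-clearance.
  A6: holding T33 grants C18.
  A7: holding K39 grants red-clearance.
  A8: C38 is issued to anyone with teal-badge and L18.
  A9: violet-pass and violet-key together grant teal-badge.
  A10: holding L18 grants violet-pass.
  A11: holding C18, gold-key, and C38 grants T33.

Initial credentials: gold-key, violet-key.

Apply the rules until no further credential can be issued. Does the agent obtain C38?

Holding gold-key and violet-key grants violet-pass (A1).
Holding violet-pass and violet-key grants teal-badge (A9).
Holding violet-key and teal-badge grants K29 (A4).
Holding K29 and gold-key grants C38 (A2).

Yes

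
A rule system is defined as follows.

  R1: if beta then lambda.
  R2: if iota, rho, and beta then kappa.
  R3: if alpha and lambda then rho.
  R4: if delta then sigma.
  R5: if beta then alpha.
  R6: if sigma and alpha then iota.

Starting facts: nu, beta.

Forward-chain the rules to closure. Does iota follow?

No

iota would need sigma and alpha (R6), but sigma is never established.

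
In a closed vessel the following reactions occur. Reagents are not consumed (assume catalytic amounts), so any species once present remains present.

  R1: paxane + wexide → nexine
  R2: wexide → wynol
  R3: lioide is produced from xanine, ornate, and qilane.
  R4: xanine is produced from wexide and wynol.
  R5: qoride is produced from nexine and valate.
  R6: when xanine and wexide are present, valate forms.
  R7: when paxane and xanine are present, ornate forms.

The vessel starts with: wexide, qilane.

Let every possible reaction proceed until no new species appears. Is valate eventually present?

Yes

wexide present → wynol forms (R2).
wexide and wynol present → xanine forms (R4).
xanine and wexide present → valate forms (R6).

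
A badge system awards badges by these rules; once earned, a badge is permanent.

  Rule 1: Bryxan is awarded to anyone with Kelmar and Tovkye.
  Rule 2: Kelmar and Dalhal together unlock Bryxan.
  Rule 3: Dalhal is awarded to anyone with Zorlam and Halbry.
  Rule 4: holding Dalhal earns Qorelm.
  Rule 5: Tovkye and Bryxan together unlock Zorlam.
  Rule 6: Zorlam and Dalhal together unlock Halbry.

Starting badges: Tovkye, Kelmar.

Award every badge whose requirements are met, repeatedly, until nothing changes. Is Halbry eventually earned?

No

Halbry would need Zorlam and Dalhal (Rule 6), but Dalhal is never earned.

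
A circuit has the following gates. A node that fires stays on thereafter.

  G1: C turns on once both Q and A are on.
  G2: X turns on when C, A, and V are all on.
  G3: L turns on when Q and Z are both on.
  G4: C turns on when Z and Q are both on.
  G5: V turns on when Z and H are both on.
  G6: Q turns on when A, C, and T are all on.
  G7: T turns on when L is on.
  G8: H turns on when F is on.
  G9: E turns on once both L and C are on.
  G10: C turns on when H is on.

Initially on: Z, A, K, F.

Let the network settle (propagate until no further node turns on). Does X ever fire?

Yes

F is on, so H turns on (G8).
G10: H on → C on.
Z and H are on, so V turns on (G5).
C, A, and V are on, so X turns on (G2).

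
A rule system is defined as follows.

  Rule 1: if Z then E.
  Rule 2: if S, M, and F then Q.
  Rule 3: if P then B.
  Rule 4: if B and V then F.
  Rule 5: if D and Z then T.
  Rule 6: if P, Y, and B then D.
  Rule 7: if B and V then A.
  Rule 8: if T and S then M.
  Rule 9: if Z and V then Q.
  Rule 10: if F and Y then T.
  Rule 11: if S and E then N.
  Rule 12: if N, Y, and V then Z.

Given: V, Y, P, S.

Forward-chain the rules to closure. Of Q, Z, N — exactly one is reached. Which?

P holds, so B follows (Rule 3).
From B and V, Rule 4 gives F.
From F and Y, Rule 10 gives T.
From T and S, Rule 8 gives M.
S, M, and F hold, so Q follows (Rule 2).
Z would need N, Y, and V (Rule 12), but N is never established. N would need S and E (Rule 11), but E is never established.

Q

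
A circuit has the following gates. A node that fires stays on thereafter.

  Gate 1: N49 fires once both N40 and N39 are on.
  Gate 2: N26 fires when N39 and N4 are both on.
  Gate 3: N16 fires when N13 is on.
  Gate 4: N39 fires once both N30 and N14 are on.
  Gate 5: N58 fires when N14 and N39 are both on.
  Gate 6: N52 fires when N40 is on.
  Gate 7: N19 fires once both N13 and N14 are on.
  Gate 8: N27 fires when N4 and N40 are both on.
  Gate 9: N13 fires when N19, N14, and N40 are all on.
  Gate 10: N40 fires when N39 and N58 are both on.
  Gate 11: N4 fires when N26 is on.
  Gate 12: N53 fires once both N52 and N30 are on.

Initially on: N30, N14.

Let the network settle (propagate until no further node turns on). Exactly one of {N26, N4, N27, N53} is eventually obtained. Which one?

N53

Gate 4: N30 and N14 on → N39 on.
Gate 5: N14 and N39 on → N58 on.
N39 and N58 are on, so N40 fires (Gate 10).
N40 is on, so N52 fires (Gate 6).
Gate 12: N52 and N30 on → N53 on.
N27 would need N4 and N40 (Gate 8), but N4 never turns on. N4 would need N26 (Gate 11), but N26 never turns on. N26 would need N39 and N4 (Gate 2), but N4 never turns on.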